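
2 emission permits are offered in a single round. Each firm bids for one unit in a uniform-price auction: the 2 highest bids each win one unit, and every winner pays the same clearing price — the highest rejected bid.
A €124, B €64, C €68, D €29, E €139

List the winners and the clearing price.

E, A; each pays €68

Bids ranked high→low: 139 (E), 124 (A), 68 (C), 64 (B), …
Winners (2 units): E, A.
First losing bid is C's €68, which sets the uniform price.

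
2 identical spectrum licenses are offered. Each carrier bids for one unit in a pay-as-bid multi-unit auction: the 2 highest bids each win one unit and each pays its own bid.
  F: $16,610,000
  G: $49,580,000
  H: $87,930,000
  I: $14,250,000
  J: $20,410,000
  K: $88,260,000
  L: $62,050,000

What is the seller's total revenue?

Total revenue: $176,190,000

Ordering the bids: 88,260,000 (K), 87,930,000 (H), 62,050,000 (L), 49,580,000 (G), …
The 2 highest are K, H.
Total revenue = 88,260,000 + 87,930,000 = $176,190,000.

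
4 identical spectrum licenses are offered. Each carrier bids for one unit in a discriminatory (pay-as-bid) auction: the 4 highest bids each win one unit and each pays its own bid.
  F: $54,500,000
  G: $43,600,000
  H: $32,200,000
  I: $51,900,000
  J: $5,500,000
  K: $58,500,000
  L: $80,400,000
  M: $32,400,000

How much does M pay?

Sorting: 80,400,000 (L), 58,500,000 (K), 54,500,000 (F), 51,900,000 (I), 43,600,000 (G), 32,400,000 (M), …
Winners (4 units): L, K, F, I.
M does not win → $0.

M pays $0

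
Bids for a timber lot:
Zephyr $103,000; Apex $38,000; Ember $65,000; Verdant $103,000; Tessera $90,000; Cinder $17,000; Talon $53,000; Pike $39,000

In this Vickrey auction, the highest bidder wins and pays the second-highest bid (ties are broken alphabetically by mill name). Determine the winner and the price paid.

Bids in order: 103,000 (Verdant) > 103,000 (Zephyr) > 90,000 (Tessera) > 65,000 (Ember) > 53,000 (Talon) > 39,000 (Pike) > …
Verdant and Zephyr tie at $103,000; tie-break gives it to Verdant.
Verdant wins with the highest bid; price is set by the runner-up at $103,000.

Verdant pays $103,000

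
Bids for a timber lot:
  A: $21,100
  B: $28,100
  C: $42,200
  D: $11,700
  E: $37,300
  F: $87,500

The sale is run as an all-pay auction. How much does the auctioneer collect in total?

Total revenue: $227,900

All-pay auction: the highest bidder wins the item, but every bidder pays their own bid.
Bids ranked: 87,500 (F) > 42,200 (C) > 37,300 (E) > 28,100 (B) > 21,100 (A) > 11,700 (D)
F wins with the top bid; all bids are sunk regardless.
Every bidder forfeits their bid regardless of winning.
Revenue = 21,100 + 28,100 + 42,200 + 11,700 + 37,300 + 87,500 = $227,900.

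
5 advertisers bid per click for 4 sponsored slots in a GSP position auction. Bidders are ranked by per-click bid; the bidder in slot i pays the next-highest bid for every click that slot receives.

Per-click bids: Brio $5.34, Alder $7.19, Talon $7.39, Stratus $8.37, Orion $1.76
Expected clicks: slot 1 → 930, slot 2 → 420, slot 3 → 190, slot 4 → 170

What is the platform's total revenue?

Total revenue: $11206.30

Ranked by bid: $8.37 (Stratus) > $7.39 (Talon) > $7.19 (Alder) > $5.34 (Brio) > $1.76 (Orion)
Slot 1: Stratus pays $7.39 × 930 = $6872.70
Slot 2: Talon pays $7.19 × 420 = $3019.80
Slot 3: Alder pays $5.34 × 190 = $1014.60
Slot 4: Brio pays $1.76 × 170 = $299.20
Total = $11206.30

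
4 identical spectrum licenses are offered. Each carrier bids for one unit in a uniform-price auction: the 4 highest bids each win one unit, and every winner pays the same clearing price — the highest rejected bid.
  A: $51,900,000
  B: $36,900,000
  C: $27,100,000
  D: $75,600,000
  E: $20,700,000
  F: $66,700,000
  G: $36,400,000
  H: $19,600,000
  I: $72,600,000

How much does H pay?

Bids ranked high→low: 75,600,000 (D), 72,600,000 (I), 66,700,000 (F), 51,900,000 (A), 36,900,000 (B), 36,400,000 (G), …
Winners (4 units): D, I, F, A.
First losing bid is B's $36,900,000, which sets the uniform price.
H does not win → pays $0.

H pays $0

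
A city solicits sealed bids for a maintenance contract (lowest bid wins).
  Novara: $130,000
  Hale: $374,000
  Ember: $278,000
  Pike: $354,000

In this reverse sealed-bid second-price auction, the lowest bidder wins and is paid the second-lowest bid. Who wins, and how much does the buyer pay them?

Bids in order: 130,000 (Novara) < 278,000 (Ember) < 354,000 (Pike) < 374,000 (Hale)
Second-price: Novara is paid Ember's bid of $278,000.

Novara is paid $278,000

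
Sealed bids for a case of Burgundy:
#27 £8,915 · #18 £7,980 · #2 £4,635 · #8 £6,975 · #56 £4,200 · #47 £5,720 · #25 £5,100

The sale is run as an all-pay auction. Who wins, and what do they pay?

Rule: the highest bidder wins the item, but every bidder pays their own bid.
Sorting bids: 8,915 (#27) > 7,980 (#18) > 6,975 (#8) > 5,720 (#47) > 5,100 (#25) > 4,635 (#2) > …
#27 wins with the top bid; all bids are sunk regardless.

#27 pays £8,915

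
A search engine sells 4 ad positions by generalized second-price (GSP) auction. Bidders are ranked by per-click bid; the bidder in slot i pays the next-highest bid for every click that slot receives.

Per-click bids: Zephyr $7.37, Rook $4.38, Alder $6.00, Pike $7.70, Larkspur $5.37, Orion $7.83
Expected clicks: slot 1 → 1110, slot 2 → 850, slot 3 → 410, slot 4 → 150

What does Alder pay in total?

Alder pays $805.50

Per-click bids in order: $7.83 (Orion) > $7.70 (Pike) > $7.37 (Zephyr) > $6.00 (Alder) > $5.37 (Larkspur) > …
Alder holds slot 4 → pays next bid $5.37 × 150 clicks = $805.50.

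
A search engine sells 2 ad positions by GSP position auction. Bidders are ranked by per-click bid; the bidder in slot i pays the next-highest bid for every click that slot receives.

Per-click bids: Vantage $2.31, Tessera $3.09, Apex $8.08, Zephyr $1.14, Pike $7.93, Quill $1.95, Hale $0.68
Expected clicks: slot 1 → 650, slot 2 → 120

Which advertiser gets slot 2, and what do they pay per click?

Ranked by bid: $8.08 (Apex) > $7.93 (Pike) > $3.09 (Tessera) > …
Slot 2 goes to the second-ranked bidder, Pike, who pays the next bid down: $3.09/click.

Pike; $3.09 per click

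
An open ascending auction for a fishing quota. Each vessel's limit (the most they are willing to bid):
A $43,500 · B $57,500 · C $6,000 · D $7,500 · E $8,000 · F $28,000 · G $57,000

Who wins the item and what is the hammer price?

Sorting limits: 57,500 (B) > 57,000 (G) > 43,500 (A) > 28,000 (F) > 8,000 (E) > 7,500 (D) > …
Bidding ends when G exits at $57,000; B takes it.

B wins at $57,000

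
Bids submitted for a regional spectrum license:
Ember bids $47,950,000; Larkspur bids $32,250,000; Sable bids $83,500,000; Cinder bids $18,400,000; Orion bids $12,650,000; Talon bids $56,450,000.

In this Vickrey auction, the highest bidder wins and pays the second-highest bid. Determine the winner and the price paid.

Bids in order: 83,500,000 (Sable) > 56,450,000 (Talon) > 47,950,000 (Ember) > 32,250,000 (Larkspur) > 18,400,000 (Cinder) > 12,650,000 (Orion)
Sable is highest; pays the second-highest bid, $56,450,000.

Sable pays $56,450,000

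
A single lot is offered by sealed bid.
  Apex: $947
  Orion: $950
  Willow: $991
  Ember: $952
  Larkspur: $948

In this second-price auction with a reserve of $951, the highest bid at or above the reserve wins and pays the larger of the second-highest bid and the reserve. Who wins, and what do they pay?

Willow pays $952

Bids in order: 991 (Willow) > 952 (Ember) > 950 (Orion) > 948 (Larkspur) > 947 (Apex)
Willow has the top bid at or above the reserve ($991).
Second-highest bid $952 exceeds the reserve $951 → payment $952.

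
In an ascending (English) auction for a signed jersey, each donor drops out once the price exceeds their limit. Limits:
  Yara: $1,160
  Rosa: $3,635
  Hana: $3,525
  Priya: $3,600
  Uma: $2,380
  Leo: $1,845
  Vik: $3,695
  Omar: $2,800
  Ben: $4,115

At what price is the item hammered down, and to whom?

Ben wins at $3,695

Limits in order: 4,115 (Ben) > 3,695 (Vik) > 3,635 (Rosa) > 3,600 (Priya) > 3,525 (Hana) > 2,800 (Omar) > …
Vik is the last rival to drop out, at $3,695; Ben remains and wins at that price.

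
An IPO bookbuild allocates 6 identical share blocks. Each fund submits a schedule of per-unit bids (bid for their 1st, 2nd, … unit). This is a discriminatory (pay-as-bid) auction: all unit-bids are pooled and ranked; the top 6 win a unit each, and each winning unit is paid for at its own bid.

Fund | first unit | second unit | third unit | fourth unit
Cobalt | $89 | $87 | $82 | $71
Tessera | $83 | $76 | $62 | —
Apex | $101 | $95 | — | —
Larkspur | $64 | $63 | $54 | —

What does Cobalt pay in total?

All unit-bids, highest first — top 6: 101 (Apex-1), 95 (Apex-2), 89 (Cobalt-1), 87 (Cobalt-2), 83 (Tessera-1), 82 (Cobalt-3)
Next rejected bid: $76 (not a price — pay-as-bid).
Cobalt's winning unit-bids: 89 + 87 + 82 = $258.

Cobalt pays $258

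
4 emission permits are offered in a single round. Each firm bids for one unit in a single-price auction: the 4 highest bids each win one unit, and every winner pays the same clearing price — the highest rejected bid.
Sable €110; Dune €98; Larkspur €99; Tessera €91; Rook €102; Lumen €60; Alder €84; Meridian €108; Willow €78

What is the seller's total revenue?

Total revenue: €392

Ordering the bids: 110 (Sable), 108 (Meridian), 102 (Rook), 99 (Larkspur), 98 (Dune), 91 (Tessera), …
The 4 highest are Sable, Meridian, Rook, Larkspur.
Clearing price = highest rejected bid = €98.
Total revenue = 4 × €98 = €392.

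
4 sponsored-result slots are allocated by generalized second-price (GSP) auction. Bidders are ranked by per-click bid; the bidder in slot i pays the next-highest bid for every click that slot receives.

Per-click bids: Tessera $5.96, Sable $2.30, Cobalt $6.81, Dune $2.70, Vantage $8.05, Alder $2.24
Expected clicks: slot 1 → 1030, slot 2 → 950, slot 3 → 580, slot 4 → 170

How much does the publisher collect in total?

Total revenue: $14633.30

Sorting advertisers: $8.05 (Vantage) > $6.81 (Cobalt) > $5.96 (Tessera) > $2.70 (Dune) > $2.30 (Sable) > …
Slot 1: Vantage pays $6.81 × 1030 = $7014.30
Slot 2: Cobalt pays $5.96 × 950 = $5662.00
Slot 3: Tessera pays $2.70 × 580 = $1566.00
Slot 4: Dune pays $2.30 × 170 = $391.00
Total = $14633.30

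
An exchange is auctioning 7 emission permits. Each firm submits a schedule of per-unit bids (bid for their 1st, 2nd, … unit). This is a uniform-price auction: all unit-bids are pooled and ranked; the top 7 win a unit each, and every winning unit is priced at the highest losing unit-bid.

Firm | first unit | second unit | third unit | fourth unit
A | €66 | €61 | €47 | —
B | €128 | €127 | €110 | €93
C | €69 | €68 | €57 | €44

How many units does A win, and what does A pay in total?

A: 1 unit, pays €61

Merging the schedules and taking the best 7: 128 (B-1), 127 (B-2), 110 (B-3), 93 (B-4), 69 (C-1), 68 (C-2), 66 (A-1)
The (k+1)-th unit-bid is €61.
A wins 1 unit(s) at €61 each.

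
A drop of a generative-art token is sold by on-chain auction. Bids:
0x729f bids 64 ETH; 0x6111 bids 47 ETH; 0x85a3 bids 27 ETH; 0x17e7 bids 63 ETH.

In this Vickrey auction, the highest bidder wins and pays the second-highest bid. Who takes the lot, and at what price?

Bids in order: 64 (0x729f) > 63 (0x17e7) > 47 (0x6111) > 27 (0x85a3)
0x729f is highest; pays the second-highest bid, 63 ETH.

0x729f pays 63 ETH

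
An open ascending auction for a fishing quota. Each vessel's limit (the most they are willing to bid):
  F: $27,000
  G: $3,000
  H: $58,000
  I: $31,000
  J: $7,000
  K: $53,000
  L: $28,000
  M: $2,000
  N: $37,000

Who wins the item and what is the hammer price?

Ascending (English) auction: the price rises until one bidder remains; the winner pays the price at which the last rival dropped out.
Limits ranked: 58,000 (H) > 53,000 (K) > 37,000 (N) > 31,000 (I) > 28,000 (L) > 27,000 (F) > …
Bidding ends when K exits at $53,000; H takes it.

H wins at $53,000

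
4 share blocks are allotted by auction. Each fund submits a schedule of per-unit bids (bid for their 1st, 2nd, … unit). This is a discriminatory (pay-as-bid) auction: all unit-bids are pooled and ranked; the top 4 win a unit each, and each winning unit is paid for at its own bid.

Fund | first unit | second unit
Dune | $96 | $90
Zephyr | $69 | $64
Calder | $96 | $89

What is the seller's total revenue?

Total revenue: $371

Pooled unit-bids ranked (top 4): 96 (Dune-1), 96 (Calder-1), 90 (Dune-2), 89 (Calder-2)
Next rejected bid: $69 (not a price — pay-as-bid).
Each winning unit pays its own bid.
Revenue = 96 + 96 + 90 + 89 = $371.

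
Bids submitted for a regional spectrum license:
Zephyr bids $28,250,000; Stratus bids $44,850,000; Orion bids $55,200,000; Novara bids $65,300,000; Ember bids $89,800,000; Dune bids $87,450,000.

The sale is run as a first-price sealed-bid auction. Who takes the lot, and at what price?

Ember pays $89,800,000

Bids in order: 89,800,000 (Ember) > 87,450,000 (Dune) > 65,300,000 (Novara) > 55,200,000 (Orion) > 44,850,000 (Stratus) > 28,250,000 (Zephyr)
Ember has the highest bid and pays exactly that: $89,800,000.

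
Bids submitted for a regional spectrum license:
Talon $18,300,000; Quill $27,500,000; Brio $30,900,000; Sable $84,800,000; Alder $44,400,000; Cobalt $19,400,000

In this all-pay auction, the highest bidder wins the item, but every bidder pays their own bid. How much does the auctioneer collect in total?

Total revenue: $225,300,000

Sorting bids: 84,800,000 (Sable) > 44,400,000 (Alder) > 30,900,000 (Brio) > 27,500,000 (Quill) > 19,400,000 (Cobalt) > 18,300,000 (Talon)
Sable wins with the top bid; all bids are sunk regardless.
Every bidder forfeits their bid regardless of winning.
Revenue = 18,300,000 + 27,500,000 + 30,900,000 + 84,800,000 + 44,400,000 + 19,400,000 = $225,300,000.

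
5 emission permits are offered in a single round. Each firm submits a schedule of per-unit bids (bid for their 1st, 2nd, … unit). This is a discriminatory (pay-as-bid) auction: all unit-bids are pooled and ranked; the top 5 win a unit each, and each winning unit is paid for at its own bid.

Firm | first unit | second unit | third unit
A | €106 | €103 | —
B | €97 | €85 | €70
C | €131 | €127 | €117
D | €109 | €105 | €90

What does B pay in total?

B pays €0

All unit-bids, highest first — top 5: 131 (C-1), 127 (C-2), 117 (C-3), 109 (D-1), 106 (A-1)
Next rejected bid: €105 (not a price — pay-as-bid).
B wins no units.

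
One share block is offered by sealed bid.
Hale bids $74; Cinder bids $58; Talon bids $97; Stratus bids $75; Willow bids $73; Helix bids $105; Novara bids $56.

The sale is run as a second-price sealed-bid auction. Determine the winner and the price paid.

Helix pays $97

Sorting bids: 105 (Helix) > 97 (Talon) > 75 (Stratus) > 74 (Hale) > 73 (Willow) > 58 (Cinder) > …
Second-price: Helix pays Talon's bid of $97.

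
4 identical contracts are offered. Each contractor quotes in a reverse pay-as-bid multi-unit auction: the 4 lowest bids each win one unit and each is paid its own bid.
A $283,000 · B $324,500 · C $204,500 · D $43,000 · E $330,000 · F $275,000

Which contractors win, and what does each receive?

Bids ranked low→high: 43,000 (D), 204,500 (C), 275,000 (F), 283,000 (A), 324,500 (B), 330,000 (E)
The 4 lowest are D, C, F, A.
Each winner is paid its own bid: D $43,000, C $204,500, F $275,000, A $283,000.

D $43,000, C $204,500, F $275,000, A $283,000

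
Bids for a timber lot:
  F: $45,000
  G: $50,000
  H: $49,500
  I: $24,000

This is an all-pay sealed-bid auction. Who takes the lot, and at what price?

Bids ranked: 50,000 (G) > 49,500 (H) > 45,000 (F) > 24,000 (I)
G is highest and takes the item; every bidder forfeits their bid.

G pays $50,000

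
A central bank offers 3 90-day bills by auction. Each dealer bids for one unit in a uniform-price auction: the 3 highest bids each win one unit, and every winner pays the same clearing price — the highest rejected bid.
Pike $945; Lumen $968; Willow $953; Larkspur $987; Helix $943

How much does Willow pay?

Willow pays $945

Bids ranked high→low: 987 (Larkspur), 968 (Lumen), 953 (Willow), 945 (Pike), 943 (Helix)
The 3 highest are Larkspur, Lumen, Willow.
Clearing price = highest rejected bid = $945.
Willow wins → pays $945.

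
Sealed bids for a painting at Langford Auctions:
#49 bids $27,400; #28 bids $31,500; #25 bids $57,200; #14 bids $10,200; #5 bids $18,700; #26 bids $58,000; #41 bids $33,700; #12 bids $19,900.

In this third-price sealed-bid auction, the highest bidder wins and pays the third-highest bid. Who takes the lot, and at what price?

Sorting bids: 58,000 (#26) > 57,200 (#25) > 33,700 (#41) > 31,500 (#28) > 27,400 (#49) > 19,900 (#12) > …
#26 wins; payment is bid #3 in the ranking = $33,700.

#26 pays $33,700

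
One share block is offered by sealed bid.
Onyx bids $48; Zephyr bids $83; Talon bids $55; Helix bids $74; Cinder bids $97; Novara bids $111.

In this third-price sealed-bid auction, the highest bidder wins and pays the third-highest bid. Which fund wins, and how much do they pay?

Bids in order: 111 (Novara) > 97 (Cinder) > 83 (Zephyr) > 74 (Helix) > 55 (Talon) > 48 (Onyx)
Novara wins; payment is bid #3 in the ranking = $83.

Novara pays $83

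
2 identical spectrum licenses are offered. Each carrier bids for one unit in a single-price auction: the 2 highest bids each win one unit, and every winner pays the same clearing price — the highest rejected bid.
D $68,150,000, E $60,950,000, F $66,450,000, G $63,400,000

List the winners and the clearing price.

Bids ranked high→low: 68,150,000 (D), 66,450,000 (F), 63,400,000 (G), 60,950,000 (E)
Top 2: D, F.
Clearing price = highest rejected bid = $63,400,000.

D, F; each pays $63,400,000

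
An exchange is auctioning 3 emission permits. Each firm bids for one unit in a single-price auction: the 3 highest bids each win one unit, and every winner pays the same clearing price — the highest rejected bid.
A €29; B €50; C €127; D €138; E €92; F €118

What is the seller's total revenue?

Total revenue: €276

Sorting: 138 (D), 127 (C), 118 (F), 92 (E), 50 (B), …
The 3 highest are D, C, F.
Clearing price = highest rejected bid = €92.
Total revenue = 3 × €92 = €276.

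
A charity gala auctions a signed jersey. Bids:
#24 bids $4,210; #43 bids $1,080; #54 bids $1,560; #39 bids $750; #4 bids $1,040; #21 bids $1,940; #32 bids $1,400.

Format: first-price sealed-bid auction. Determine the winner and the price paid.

#24 pays $4,210

First-price sealed-bid auction: the highest bidder wins and pays their own bid.
Bids in order: 4,210 (#24) > 1,940 (#21) > 1,560 (#54) > 1,400 (#32) > 1,080 (#43) > 1,040 (#4) > …
#24 has the highest bid and pays exactly that: $4,210.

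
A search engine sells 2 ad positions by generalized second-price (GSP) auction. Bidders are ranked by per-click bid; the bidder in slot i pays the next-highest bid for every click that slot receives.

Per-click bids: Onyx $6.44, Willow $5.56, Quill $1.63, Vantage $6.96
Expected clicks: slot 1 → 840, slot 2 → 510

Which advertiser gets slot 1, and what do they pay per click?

Vantage; $6.44 per click

Ranked by bid: $6.96 (Vantage) > $6.44 (Onyx) > $5.56 (Willow) > …
Slot 1 goes to the first-ranked bidder, Vantage, who pays the next bid down: $6.44/click.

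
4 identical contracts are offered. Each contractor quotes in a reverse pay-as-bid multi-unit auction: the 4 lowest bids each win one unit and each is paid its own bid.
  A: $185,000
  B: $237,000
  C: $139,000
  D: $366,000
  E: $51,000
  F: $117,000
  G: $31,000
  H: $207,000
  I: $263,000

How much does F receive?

F is paid $117,000

Sorting: 31,000 (G), 51,000 (E), 117,000 (F), 139,000 (C), 185,000 (A), 207,000 (H), …
The 4 lowest are G, E, F, C.
F wins → own bid $117,000.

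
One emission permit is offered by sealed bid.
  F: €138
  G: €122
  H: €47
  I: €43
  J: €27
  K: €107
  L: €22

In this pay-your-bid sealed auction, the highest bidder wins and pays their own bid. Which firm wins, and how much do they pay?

F pays €138

Pay-your-bid sealed auction: the highest bidder wins and pays their own bid.
Bids ranked: 138 (F) > 122 (G) > 107 (K) > 47 (H) > 43 (I) > 27 (J) > …
First-price: F pays what they bid, €138.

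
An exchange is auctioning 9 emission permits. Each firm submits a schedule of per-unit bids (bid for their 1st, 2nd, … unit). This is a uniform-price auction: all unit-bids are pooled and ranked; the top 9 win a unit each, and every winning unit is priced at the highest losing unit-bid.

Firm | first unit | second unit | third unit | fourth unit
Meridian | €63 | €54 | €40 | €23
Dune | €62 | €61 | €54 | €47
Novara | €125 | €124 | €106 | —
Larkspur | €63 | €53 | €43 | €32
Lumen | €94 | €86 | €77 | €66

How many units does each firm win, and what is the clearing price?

Merging the schedules and taking the best 9: 125 (Novara-1), 124 (Novara-2), 106 (Novara-3), 94 (Lumen-1), 86 (Lumen-2), 77 (Lumen-3), 66 (Lumen-4), 63 (Meridian-1), 63 (Larkspur-1)
First bid not allocated: €62.
Allocation: Larkspur 1, Lumen 4, Meridian 1, Novara 3.

Larkspur 1, Lumen 4, Meridian 1, Novara 3; clearing price €62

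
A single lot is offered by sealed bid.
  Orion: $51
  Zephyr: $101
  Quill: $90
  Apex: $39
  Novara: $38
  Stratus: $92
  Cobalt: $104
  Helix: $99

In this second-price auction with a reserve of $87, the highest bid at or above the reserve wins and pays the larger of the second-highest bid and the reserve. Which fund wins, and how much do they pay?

Bids in order: 104 (Cobalt) > 101 (Zephyr) > 99 (Helix) > 92 (Stratus) > 90 (Quill) > 51 (Orion) > …
Cobalt has the top bid at or above the reserve ($104).
Second-highest bid $101 exceeds the reserve $87 → payment $101.

Cobalt pays $101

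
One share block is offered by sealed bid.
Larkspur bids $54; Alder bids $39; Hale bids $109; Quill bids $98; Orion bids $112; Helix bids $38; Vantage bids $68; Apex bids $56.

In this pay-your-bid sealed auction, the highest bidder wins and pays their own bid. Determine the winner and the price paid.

Pay-your-bid sealed auction: the highest bidder wins and pays their own bid.
Bids ranked: 112 (Orion) > 109 (Hale) > 98 (Quill) > 68 (Vantage) > 56 (Apex) > 54 (Larkspur) > …
First-price: Orion pays what they bid, $112.

Orion pays $112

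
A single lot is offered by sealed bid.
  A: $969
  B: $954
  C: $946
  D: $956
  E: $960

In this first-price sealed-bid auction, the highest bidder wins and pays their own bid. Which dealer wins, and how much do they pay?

Bids in order: 969 (A) > 960 (E) > 956 (D) > 954 (B) > 946 (C)
A is highest → pays own bid, $969.

A pays $969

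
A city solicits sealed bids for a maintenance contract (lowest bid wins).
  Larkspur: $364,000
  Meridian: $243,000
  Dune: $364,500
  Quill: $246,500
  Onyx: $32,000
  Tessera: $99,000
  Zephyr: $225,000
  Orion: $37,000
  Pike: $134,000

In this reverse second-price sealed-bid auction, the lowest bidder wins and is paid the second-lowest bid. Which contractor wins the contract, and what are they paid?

Onyx is paid $37,000

Reverse second-price sealed-bid auction: the lowest bidder wins and is paid the second-lowest bid.
Sorting bids: 32,000 (Onyx) < 37,000 (Orion) < 99,000 (Tessera) < 134,000 (Pike) < 225,000 (Zephyr) < 243,000 (Meridian) < …
Onyx wins with the lowest bid; price is set by the runner-up at $37,000.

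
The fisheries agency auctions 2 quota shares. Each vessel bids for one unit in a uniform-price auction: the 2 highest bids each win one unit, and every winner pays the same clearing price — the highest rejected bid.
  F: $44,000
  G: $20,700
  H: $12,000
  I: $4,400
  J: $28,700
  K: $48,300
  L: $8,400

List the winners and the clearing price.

K, F; each pays $28,700

Bids ranked high→low: 48,300 (K), 44,000 (F), 28,700 (J), 20,700 (G), …
The 2 highest are K, F.
First losing bid is J's $28,700, which sets the uniform price.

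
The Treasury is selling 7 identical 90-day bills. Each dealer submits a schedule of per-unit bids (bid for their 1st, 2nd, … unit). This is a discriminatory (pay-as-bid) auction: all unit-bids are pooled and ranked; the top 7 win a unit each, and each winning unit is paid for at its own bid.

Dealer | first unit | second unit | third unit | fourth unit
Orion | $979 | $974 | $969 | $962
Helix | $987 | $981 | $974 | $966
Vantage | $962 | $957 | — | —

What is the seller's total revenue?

Total revenue: $6,830

Merging the schedules and taking the best 7: 987 (Helix-1), 981 (Helix-2), 979 (Orion-1), 974 (Orion-2), 974 (Helix-3), 969 (Orion-3), 966 (Helix-4)
Next rejected bid: $962 (not a price — pay-as-bid).
Each winning unit pays its own bid.
Revenue = 987 + 981 + 979 + 974 + 974 + 969 + 966 = $6,830.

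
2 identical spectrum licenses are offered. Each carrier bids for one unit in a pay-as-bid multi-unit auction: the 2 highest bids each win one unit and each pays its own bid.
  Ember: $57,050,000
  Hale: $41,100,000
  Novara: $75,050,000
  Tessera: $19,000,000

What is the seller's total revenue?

Total revenue: $132,100,000

Sorting: 75,050,000 (Novara), 57,050,000 (Ember), 41,100,000 (Hale), 19,000,000 (Tessera)
Winners (2 units): Novara, Ember.
Total revenue = 75,050,000 + 57,050,000 = $132,100,000.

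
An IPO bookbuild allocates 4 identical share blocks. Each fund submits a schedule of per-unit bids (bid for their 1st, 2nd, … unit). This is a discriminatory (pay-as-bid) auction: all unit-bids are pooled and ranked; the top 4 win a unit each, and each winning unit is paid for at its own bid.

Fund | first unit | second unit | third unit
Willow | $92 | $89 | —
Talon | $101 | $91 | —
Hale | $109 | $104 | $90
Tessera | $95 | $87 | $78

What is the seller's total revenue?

Pooled unit-bids ranked (top 4): 109 (Hale-1), 104 (Hale-2), 101 (Talon-1), 95 (Tessera-1)
Next rejected bid: $92 (not a price — pay-as-bid).
Each winning unit pays its own bid.
Revenue = 109 + 104 + 101 + 95 = $409.

Total revenue: $409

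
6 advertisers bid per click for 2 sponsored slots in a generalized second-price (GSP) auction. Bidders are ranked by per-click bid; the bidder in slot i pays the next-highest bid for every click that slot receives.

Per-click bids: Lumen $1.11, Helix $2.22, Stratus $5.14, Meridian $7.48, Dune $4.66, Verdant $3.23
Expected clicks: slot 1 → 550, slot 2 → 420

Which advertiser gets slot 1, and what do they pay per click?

Per-click bids in order: $7.48 (Meridian) > $5.14 (Stratus) > $4.66 (Dune) > …
Slot 1 goes to the first-ranked bidder, Meridian, who pays the next bid down: $5.14/click.

Meridian; $5.14 per click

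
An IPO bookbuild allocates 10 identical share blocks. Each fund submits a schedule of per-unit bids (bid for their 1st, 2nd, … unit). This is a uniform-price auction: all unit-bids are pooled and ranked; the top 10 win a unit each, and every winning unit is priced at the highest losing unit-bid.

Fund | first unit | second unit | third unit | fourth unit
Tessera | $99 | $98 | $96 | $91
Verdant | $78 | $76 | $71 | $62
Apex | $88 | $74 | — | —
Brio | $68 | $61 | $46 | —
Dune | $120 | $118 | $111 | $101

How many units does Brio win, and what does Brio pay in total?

All unit-bids, highest first — top 10: 120 (Dune-1), 118 (Dune-2), 111 (Dune-3), 101 (Dune-4), 99 (Tessera-1), 98 (Tessera-2), 96 (Tessera-3), 91 (Tessera-4), 88 (Apex-1), 78 (Verdant-1)
The (k+1)-th unit-bid is $76.
Brio wins 0 unit(s) at $76 each.

Brio: 0 units, pays $0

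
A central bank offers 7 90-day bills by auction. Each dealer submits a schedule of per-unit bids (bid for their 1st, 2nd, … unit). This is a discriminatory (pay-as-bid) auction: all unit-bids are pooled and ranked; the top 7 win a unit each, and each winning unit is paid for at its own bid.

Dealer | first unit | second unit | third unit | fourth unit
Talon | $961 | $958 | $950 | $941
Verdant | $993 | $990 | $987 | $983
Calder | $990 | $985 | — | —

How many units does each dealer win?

Merging the schedules and taking the best 7: 993 (Verdant-1), 990 (Verdant-2), 990 (Calder-1), 987 (Verdant-3), 985 (Calder-2), 983 (Verdant-4), 961 (Talon-1)
Next rejected bid: $958 (not a price — pay-as-bid).
Allocation: Calder 2, Talon 1, Verdant 4.

Calder 2, Talon 1, Verdant 4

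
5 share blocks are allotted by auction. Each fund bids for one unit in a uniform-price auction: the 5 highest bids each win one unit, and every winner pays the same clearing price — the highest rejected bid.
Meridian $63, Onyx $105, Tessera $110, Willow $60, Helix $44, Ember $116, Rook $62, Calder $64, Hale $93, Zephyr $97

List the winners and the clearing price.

Ember, Tessera, Onyx, Zephyr, Hale; each pays $64

Sorting: 116 (Ember), 110 (Tessera), 105 (Onyx), 97 (Zephyr), 93 (Hale), 64 (Calder), 63 (Meridian), …
Top 5: Ember, Tessera, Onyx, Zephyr, Hale.
Highest unsuccessful bid: $64 → clearing price.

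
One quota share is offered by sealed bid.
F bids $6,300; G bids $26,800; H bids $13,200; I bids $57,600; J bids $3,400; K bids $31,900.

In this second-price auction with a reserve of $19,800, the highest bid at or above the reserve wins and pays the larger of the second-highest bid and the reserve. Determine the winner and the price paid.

I pays $31,900

Sorting bids: 57,600 (I) > 31,900 (K) > 26,800 (G) > 13,200 (H) > 6,300 (F) > 3,400 (J)
Highest eligible bid: I at $57,600.
Second-highest bid $31,900 exceeds the reserve $19,800 → payment $31,900.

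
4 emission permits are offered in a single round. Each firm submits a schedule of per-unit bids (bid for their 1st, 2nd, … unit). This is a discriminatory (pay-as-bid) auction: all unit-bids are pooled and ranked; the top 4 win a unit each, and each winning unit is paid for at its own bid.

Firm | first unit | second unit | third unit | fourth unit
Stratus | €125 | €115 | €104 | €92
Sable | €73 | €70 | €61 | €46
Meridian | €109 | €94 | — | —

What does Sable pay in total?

Sable pays €0

All unit-bids, highest first — top 4: 125 (Stratus-1), 115 (Stratus-2), 109 (Meridian-1), 104 (Stratus-3)
Next rejected bid: €94 (not a price — pay-as-bid).
Sable wins no units.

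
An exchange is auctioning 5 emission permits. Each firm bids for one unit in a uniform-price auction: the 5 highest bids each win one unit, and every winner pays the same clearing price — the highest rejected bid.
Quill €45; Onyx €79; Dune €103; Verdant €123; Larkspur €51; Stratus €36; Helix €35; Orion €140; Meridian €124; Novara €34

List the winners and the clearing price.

Ordering the bids: 140 (Orion), 124 (Meridian), 123 (Verdant), 103 (Dune), 79 (Onyx), 51 (Larkspur), 45 (Quill), …
Top 5: Orion, Meridian, Verdant, Dune, Onyx.
Clearing price = highest rejected bid = €51.

Orion, Meridian, Verdant, Dune, Onyx; each pays €51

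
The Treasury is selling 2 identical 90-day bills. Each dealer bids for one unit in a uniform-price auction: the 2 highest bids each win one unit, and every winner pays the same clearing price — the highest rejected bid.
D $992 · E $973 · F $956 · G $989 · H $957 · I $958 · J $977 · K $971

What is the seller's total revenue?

Total revenue: $1,954

Sorting: 992 (D), 989 (G), 977 (J), 973 (E), …
Top 2: D, G.
Highest unsuccessful bid: $977 → clearing price.
Total revenue = 2 × $977 = $1,954.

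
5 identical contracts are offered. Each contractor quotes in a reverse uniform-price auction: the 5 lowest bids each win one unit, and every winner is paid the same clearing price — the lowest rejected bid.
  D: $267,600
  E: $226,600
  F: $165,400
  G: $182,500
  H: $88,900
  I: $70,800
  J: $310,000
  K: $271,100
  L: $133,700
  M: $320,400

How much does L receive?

L is paid $226,600

Ordering the bids: 70,800 (I), 88,900 (H), 133,700 (L), 165,400 (F), 182,500 (G), 226,600 (E), 267,600 (D), …
The 5 lowest are I, H, L, F, G.
First losing bid is E's $226,600, which sets the uniform price.
L wins → is paid $226,600.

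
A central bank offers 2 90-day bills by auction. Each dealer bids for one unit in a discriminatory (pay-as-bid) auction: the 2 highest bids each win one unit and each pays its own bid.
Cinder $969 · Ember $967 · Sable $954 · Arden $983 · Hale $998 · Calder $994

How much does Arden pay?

Arden pays $0

Bids ranked high→low: 998 (Hale), 994 (Calder), 983 (Arden), 969 (Cinder), …
Winners (2 units): Hale, Calder.
Arden does not win → $0.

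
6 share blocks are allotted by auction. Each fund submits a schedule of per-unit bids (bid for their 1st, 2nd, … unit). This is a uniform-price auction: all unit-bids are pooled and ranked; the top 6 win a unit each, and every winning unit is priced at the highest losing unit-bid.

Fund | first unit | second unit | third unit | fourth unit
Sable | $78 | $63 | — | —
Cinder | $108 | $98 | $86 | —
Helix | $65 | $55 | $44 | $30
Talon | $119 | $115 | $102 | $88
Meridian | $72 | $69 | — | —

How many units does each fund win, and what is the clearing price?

Cinder 2, Talon 4; clearing price $86

All unit-bids, highest first — top 6: 119 (Talon-1), 115 (Talon-2), 108 (Cinder-1), 102 (Talon-3), 98 (Cinder-2), 88 (Talon-4)
Highest rejected unit-bid = $86.
Allocation: Cinder 2, Talon 4.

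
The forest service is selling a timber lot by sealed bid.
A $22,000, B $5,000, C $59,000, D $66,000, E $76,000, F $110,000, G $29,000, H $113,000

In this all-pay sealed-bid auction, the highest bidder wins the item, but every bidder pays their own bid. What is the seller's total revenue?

Total revenue: $480,000

Bids ranked: 113,000 (H) > 110,000 (F) > 76,000 (E) > 66,000 (D) > 59,000 (C) > 29,000 (G) > …
H wins with the top bid; all bids are sunk regardless.
Every bidder forfeits their bid regardless of winning.
Revenue = 22,000 + 5,000 + 59,000 + 66,000 + 76,000 + 110,000 + 29,000 + 113,000 = $480,000.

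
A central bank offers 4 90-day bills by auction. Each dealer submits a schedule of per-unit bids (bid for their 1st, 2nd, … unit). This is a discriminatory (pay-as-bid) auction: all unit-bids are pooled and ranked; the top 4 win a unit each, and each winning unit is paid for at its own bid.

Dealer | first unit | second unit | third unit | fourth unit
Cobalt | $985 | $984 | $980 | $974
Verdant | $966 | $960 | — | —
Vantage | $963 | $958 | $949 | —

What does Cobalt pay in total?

Merging the schedules and taking the best 4: 985 (Cobalt-1), 984 (Cobalt-2), 980 (Cobalt-3), 974 (Cobalt-4)
Next rejected bid: $966 (not a price — pay-as-bid).
Cobalt's winning unit-bids: 985 + 984 + 980 + 974 = $3,923.

Cobalt pays $3,923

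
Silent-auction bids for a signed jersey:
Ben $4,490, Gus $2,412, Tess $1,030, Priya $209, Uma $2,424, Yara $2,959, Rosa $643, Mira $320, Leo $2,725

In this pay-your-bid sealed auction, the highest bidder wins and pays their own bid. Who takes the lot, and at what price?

Bids ranked: 4,490 (Ben) > 2,959 (Yara) > 2,725 (Leo) > 2,424 (Uma) > 2,412 (Gus) > 1,030 (Tess) > …
First-price: Ben pays what they bid, $4,490.

Ben pays $4,490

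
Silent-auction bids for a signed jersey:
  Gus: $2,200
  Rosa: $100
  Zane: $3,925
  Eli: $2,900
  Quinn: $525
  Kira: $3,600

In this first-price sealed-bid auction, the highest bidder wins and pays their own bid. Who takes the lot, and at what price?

Rule: the highest bidder wins and pays their own bid.
Sorting bids: 3,925 (Zane) > 3,600 (Kira) > 2,900 (Eli) > 2,200 (Gus) > 525 (Quinn) > 100 (Rosa)
Zane is highest → pays own bid, $3,925.

Zane pays $3,925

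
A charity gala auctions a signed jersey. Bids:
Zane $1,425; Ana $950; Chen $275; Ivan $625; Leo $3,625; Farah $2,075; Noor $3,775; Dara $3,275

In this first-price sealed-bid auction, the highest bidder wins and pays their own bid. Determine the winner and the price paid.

Noor pays $3,775

Bids ranked: 3,775 (Noor) > 3,625 (Leo) > 3,275 (Dara) > 2,075 (Farah) > 1,425 (Zane) > 950 (Ana) > …
Noor has the highest bid and pays exactly that: $3,775.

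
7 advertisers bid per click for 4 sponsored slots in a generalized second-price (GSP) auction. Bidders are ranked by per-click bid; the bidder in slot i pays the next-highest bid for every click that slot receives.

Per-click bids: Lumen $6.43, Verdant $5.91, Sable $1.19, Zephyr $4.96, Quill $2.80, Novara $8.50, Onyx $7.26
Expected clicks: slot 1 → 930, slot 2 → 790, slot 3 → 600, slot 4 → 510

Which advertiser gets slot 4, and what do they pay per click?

Per-click bids in order: $8.50 (Novara) > $7.26 (Onyx) > $6.43 (Lumen) > $5.91 (Verdant) > $4.96 (Zephyr) > …
Slot 4 goes to the fourth-ranked bidder, Verdant, who pays the next bid down: $4.96/click.

Verdant; $4.96 per click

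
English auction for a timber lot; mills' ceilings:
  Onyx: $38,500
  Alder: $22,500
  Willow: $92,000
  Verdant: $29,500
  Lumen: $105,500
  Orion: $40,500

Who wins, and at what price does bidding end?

Lumen wins at $92,000

Open ascending-bid auction: the price rises until one bidder remains; the winner pays the price at which the last rival dropped out.
Sorting limits: 105,500 (Lumen) > 92,000 (Willow) > 40,500 (Orion) > 38,500 (Onyx) > 29,500 (Verdant) > 22,500 (Alder)
Bidding ends when Willow exits at $92,000; Lumen takes it.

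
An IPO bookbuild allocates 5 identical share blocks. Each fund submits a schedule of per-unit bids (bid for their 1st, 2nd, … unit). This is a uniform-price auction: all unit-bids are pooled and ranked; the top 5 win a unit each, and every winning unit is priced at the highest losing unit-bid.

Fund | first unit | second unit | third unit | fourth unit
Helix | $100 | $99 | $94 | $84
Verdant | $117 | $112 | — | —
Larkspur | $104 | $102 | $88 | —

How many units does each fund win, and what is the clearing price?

Helix 1, Larkspur 2, Verdant 2; clearing price $99

All unit-bids, highest first — top 5: 117 (Verdant-1), 112 (Verdant-2), 104 (Larkspur-1), 102 (Larkspur-2), 100 (Helix-1)
The (k+1)-th unit-bid is $99.
Allocation: Helix 1, Larkspur 2, Verdant 2.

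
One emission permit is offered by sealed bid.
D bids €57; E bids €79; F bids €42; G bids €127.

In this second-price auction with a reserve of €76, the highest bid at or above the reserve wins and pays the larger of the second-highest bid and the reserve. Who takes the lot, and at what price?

Bids ranked: 127 (G) > 79 (E) > 57 (D) > 42 (F)
G has the top bid at or above the reserve (€127).
Second-highest bid €79 exceeds the reserve €76 → payment €79.

G pays €79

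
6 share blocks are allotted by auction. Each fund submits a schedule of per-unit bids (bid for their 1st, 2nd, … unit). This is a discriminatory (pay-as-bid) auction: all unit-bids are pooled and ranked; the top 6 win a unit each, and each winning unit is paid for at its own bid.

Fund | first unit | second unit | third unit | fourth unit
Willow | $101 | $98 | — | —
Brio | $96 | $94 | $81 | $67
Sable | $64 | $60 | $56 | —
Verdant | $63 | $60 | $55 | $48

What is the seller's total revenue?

Merging the schedules and taking the best 6: 101 (Willow-1), 98 (Willow-2), 96 (Brio-1), 94 (Brio-2), 81 (Brio-3), 67 (Brio-4)
Next rejected bid: $64 (not a price — pay-as-bid).
Each winning unit pays its own bid.
Revenue = 101 + 98 + 96 + 94 + 81 + 67 = $537.

Total revenue: $537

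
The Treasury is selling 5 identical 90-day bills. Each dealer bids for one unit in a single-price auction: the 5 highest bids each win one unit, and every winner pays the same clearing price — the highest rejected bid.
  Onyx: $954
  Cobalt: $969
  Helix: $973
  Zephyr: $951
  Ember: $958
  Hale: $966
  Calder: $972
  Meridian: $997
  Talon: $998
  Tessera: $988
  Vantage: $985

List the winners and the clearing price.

Ordering the bids: 998 (Talon), 997 (Meridian), 988 (Tessera), 985 (Vantage), 973 (Helix), 972 (Calder), 969 (Cobalt), …
Top 5: Talon, Meridian, Tessera, Vantage, Helix.
First losing bid is Calder's $972, which sets the uniform price.

Talon, Meridian, Tessera, Vantage, Helix; each pays $972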